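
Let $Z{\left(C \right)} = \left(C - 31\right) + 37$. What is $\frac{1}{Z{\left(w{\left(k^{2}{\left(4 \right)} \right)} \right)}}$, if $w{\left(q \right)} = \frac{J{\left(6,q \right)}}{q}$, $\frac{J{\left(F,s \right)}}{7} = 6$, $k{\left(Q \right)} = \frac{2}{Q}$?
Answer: $\frac{1}{174} \approx 0.0057471$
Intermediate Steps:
$J{\left(F,s \right)} = 42$ ($J{\left(F,s \right)} = 7 \cdot 6 = 42$)
$w{\left(q \right)} = \frac{42}{q}$
$Z{\left(C \right)} = 6 + C$ ($Z{\left(C \right)} = \left(-31 + C\right) + 37 = 6 + C$)
$\frac{1}{Z{\left(w{\left(k^{2}{\left(4 \right)} \right)} \right)}} = \frac{1}{6 + \frac{42}{\left(\frac{2}{4}\right)^{2}}} = \frac{1}{6 + \frac{42}{\left(2 \cdot \frac{1}{4}\right)^{2}}} = \frac{1}{6 + \frac{42}{\left(\frac{1}{2}\right)^{2}}} = \frac{1}{6 + 42 \frac{1}{\frac{1}{4}}} = \frac{1}{6 + 42 \cdot 4} = \frac{1}{6 + 168} = \frac{1}{174}$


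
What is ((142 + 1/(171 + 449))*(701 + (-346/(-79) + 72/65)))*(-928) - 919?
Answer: -74100669420331/795925 ≈ -9.3100e+7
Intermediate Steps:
((142 + 1/(171 + 449))*(701 + (-346/(-79) + 72/65)))*(-928) - 919 = ((142 + 1/620)*(701 + (-346*(-1/79) + 72*(1/65))))*(-928) - 919 = ((142 + 1/620)*(701 + (346/79 + 72/65)))*(-928) - 919 = (88041*(701 + 28178/5135)/620)*(-928) - 919 = ((88041/620)*(3627813/5135))*(-928) - 919 = (319396284333/3183700)*(-928) - 919 = -74099937965256/795925 - 919 = -74100669420331/795925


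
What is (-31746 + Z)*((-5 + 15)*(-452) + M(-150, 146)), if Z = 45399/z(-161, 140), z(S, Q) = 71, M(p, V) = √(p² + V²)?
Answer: 9982722840/71 - 4417134*√10954/71 ≈ 1.3409e+8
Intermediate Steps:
M(p, V) = √(V² + p²)
Z = 45399/71 ≈ 639.42
(-31746 + Z)*((-5 + 15)*(-452) + M(-150, 146)) = (-31746 + 45399/71)*((-5 + 15)*(-452) + √(146² + (-150)²)) = -2208567*(10*(-452) + √(21316 + 22500))/71 = -2208567*(-4520 + √43816)/71 = -2208567*(-4520 + 2*√10954)/71 = 9982722840/71 - 4417134*√10954/71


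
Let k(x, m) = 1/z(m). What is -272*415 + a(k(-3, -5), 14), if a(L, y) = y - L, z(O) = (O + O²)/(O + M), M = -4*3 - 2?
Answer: -2257301/20 ≈ -1.1287e+5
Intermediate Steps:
M = -14 (M = -12 - 2 = -14)
z(O) = (O + O²)/(-14 + O) (z(O) = (O + O²)/(O - 14) = (O + O²)/(-14 + O))
k(x, m) = (-14 + m)/(m*(1 + m)) (k(x, m) = 1/(m*(1 + m)/(-14 + m)) = 1*((-14 + m)/(m*(1 + m))) = (-14 + m)/(m*(1 + m)))
-272*415 + a(k(-3, -5), 14) = -272*415 + (14 - (-14 - 5)/((-5)*(1 - 5))) = -112880 + (14 - (-1)*(-19)/(5*(-4))) = -112880 + (14 - (-1)*(-1)*(-19)/(5*4)) = -112880 + (14 - 1*(-19/20)) = -112880 + (14 + 19/20) = -112880 + 299/20 = -2257301/20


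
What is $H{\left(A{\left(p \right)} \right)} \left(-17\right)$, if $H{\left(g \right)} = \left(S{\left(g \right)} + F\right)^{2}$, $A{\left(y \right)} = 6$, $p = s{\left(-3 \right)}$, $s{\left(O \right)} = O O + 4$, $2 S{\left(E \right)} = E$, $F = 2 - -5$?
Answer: $-1700$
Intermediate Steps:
$F = 7$ ($F = 2 + 5 = 7$)
$S{\left(E \right)} = \frac{E}{2}$
$s{\left(O \right)} = 4 + O^{2}$ ($s{\left(O \right)} = O^{2} + 4 = 4 + O^{2}$)
$p = 13$ ($p = 4 + \left(-3\right)^{2} = 4 + 9 = 13$)
$H{\left(g \right)} = \left(7 + \frac{g}{2}\right)^{2}$ ($H{\left(g \right)} = \left(\frac{g}{2} + 7\right)^{2} = \left(7 + \frac{g}{2}\right)^{2}$)
$H{\left(A{\left(p \right)} \right)} \left(-17\right) = \frac{\left(14 + 6\right)^{2}}{4} \left(-17\right) = \frac{20^{2}}{4} \left(-17\right) = \frac{1}{4} \cdot 400 \left(-17\right) = 100 \left(-17\right) = -1700$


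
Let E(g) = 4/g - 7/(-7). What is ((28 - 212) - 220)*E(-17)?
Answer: -5252/17 ≈ -308.94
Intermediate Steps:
E(g) = 1 + 4/g (E(g) = 4/g - 7*(-⅐) = 4/g + 1 = 1 + 4/g)
((28 - 212) - 220)*E(-17) = ((28 - 212) - 220)*((4 - 17)/(-17)) = (-184 - 220)*(-1/17*(-13)) = -404*13/17 = -5252/17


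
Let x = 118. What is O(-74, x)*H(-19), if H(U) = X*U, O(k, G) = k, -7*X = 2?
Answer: -2812/7 ≈ -401.71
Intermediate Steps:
X = -2/7 (X = -1/7*2 = -2/7 ≈ -0.28571)
H(U) = -2*U/7
O(-74, x)*H(-19) = -(-148)*(-19)/7 = -74*38/7 = -2812/7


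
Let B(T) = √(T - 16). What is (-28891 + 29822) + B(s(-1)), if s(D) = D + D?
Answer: 931 + 3*I*√2 ≈ 931.0 + 4.2426*I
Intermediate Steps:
s(D) = 2*D
B(T) = √(-16 + T)
(-28891 + 29822) + B(s(-1)) = (-28891 + 29822) + √(-16 + 2*(-1)) = 931 + √(-16 - 2) = 931 + √(-18) = 931 + 3*I*√2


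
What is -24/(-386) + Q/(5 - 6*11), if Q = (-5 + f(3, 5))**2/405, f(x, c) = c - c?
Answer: 58327/953613 ≈ 0.061164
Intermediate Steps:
f(x, c) = 0
Q = 5/81 (Q = (-5 + 0)**2/405 = (-5)**2*(1/405) = 25*(1/405) = 5/81 ≈ 0.061728)
-24/(-386) + Q/(5 - 6*11) = -24/(-386) + 5/(81*(5 - 6*11)) = -24*(-1/386) + 5/(81*(5 - 66)) = 12/193 + (5/81)/(-61) = 12/193 + (5/81)*(-1/61) = 12/193 - 5/4941 = 58327/953613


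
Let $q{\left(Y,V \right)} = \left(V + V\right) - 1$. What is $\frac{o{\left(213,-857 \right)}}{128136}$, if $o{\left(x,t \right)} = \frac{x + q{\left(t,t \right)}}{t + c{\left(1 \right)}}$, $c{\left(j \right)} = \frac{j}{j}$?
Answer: $\frac{751}{54842208} \approx 1.3694 \cdot 10^{-5}$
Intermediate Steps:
$q{\left(Y,V \right)} = -1 + 2 V$ ($q{\left(Y,V \right)} = 2 V - 1 = -1 + 2 V$)
$c{\left(j \right)} = 1$
$o{\left(x,t \right)} = \frac{-1 + x + 2 t}{1 + t}$ ($o{\left(x,t \right)} = \frac{x + \left(-1 + 2 t\right)}{t + 1} = \frac{-1 + x + 2 t}{1 + t}$)
$\frac{o{\left(213,-857 \right)}}{128136} = \frac{\frac{1}{1 - 857} \left(-1 + 213 + 2 \left(-857\right)\right)}{128136} = \frac{-1 + 213 - 1714}{-856} \cdot \frac{1}{128136} = \left(- \frac{1}{856}\right) \left(-1502\right) \frac{1}{128136} = \frac{751}{428} \cdot \frac{1}{128136} = \frac{751}{54842208}$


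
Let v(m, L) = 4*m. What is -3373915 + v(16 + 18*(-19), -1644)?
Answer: -3375219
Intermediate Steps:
-3373915 + v(16 + 18*(-19), -1644) = -3373915 + 4*(16 + 18*(-19)) = -3373915 + 4*(16 - 342) = -3373915 + 4*(-326) = -3373915 - 1304 = -3375219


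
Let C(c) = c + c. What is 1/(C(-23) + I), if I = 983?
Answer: 1/937 ≈ 0.0010672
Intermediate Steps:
C(c) = 2*c
1/(C(-23) + I) = 1/(2*(-23) + 983) = 1/(-46 + 983) = 1/937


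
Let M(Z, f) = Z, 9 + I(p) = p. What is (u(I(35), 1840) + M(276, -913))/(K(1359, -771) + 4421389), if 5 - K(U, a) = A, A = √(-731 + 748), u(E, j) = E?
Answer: 78544764/1149924994307 + 302*√17/19548724903219 ≈ 6.8304e-5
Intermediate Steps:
I(p) = -9 + p
A = √17 ≈ 4.1231
K(U, a) = 5 - √17
(u(I(35), 1840) + M(276, -913))/(K(1359, -771) + 4421389) = ((-9 + 35) + 276)/((5 - √17) + 4421389) = (26 + 276)/(4421394 - √17) = 302/(4421394 - √17)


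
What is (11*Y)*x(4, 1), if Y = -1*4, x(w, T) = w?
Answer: -176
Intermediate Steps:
Y = -4
(11*Y)*x(4, 1) = (11*(-4))*4 = -44*4 = -176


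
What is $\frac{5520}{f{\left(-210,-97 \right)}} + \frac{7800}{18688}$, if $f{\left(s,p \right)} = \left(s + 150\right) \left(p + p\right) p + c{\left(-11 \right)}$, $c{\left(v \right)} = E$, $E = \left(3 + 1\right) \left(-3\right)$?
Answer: $\frac{90664165}{219796576} \approx 0.41249$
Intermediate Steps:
$E = -12$ ($E = 4 \left(-3\right) = -12$)
$c{\left(v \right)} = -12$
$f{\left(s,p \right)} = -12 + 2 p^{2} \left(150 + s\right)$ ($f{\left(s,p \right)} = \left(s + 150\right) \left(p + p\right) p - 12 = \left(150 + s\right) 2 p p - 12 = 2 p \left(150 + s\right) p - 12 = 2 p^{2} \left(150 + s\right) - 12 = -12 + 2 p^{2} \left(150 + s\right)$)
$\frac{5520}{f{\left(-210,-97 \right)}} + \frac{7800}{18688} = \frac{5520}{-12 + 300 \left(-97\right)^{2} + 2 \left(-210\right) \left(-97\right)^{2}} + \frac{7800}{18688} = \frac{5520}{-12 + 300 \cdot 9409 + 2 \left(-210\right) 9409} + 7800 \cdot \frac{1}{18688} = \frac{5520}{-12 + 2822700 - 3951780} + \frac{975}{2336} = \frac{5520}{-1129092} + \frac{975}{2336} = 5520 \left(- \frac{1}{1129092}\right) + \frac{975}{2336} = - \frac{460}{94091} + \frac{975}{2336} = \frac{90664165}{219796576}$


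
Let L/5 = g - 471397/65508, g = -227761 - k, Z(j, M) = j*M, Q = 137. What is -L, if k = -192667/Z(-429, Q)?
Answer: 487190742386245/427789076 ≈ 1.1389e+6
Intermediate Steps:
Z(j, M) = M*j
k = 192667/58773 (k = -192667/(137*(-429)) = -192667/(-58773) = -192667*(-1/58773) = 192667/58773 ≈ 3.2782)
g = -13386389920/58773 (g = -227761 - 1*192667/58773 = -227761 - 192667/58773 = -13386389920/58773 ≈ -2.2776e+5)
L = -487190742386245/427789076 (L = 5*(-13386389920/58773 - 471397/65508) = 5*(-97438148477249/427789076) = -487190742386245/427789076 ≈ -1.1389e+6)
-L = -1*(-487190742386245/427789076) = 487190742386245/427789076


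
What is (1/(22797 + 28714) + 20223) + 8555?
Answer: 1482383559/51511 ≈ 28778.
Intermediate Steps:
(1/(22797 + 28714) + 20223) + 8555 = (1/51511 + 20223) + 8555 = 1041706954/51511 + 8555 = 1482383559/51511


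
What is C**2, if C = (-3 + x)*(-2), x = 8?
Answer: 100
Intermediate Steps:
C = -10 (C = (-3 + 8)*(-2) = 5*(-2) = -10)
C**2 = (-10)**2 = 100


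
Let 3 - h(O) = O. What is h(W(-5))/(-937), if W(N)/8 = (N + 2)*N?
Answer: 117/937 ≈ 0.12487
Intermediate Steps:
W(N) = 8*N*(2 + N) (W(N) = 8*((N + 2)*N) = 8*((2 + N)*N) = 8*(N*(2 + N)) = 8*N*(2 + N))
h(O) = 3 - O
h(W(-5))/(-937) = (3 - 8*(-5)*(2 - 5))/(-937) = (3 - 8*(-5)*(-3))*(-1/937) = (3 - 1*120)*(-1/937) = (3 - 120)*(-1/937) = -117*(-1/937) = 117/937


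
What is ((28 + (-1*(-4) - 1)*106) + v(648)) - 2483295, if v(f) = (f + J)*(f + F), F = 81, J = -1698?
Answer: -3248399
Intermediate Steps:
v(f) = (-1698 + f)*(81 + f) (v(f) = (f - 1698)*(f + 81) = (-1698 + f)*(81 + f))
((28 + (-1*(-4) - 1)*106) + v(648)) - 2483295 = ((28 + (-1*(-4) - 1)*106) + (-137538 + 648² - 1617*648)) - 2483295 = ((28 + (4 - 1)*106) + (-137538 + 419904 - 1047816)) - 2483295 = ((28 + 3*106) - 765450) - 2483295 = ((28 + 318) - 765450) - 2483295 = (346 - 765450) - 2483295 = -765104 - 2483295 = -3248399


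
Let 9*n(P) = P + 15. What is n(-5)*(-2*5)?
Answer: -100/9 ≈ -11.111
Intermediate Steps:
n(P) = 5/3 + P/9 (n(P) = (P + 15)/9 = (15 + P)/9 = 5/3 + P/9)
n(-5)*(-2*5) = (5/3 + (⅑)*(-5))*(-2*5) = (5/3 - 5/9)*(-10) = (10/9)*(-10) = -100/9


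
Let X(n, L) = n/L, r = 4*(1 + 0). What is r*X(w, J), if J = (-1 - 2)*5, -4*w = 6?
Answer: 2/5 ≈ 0.40000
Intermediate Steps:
w = -3/2 (w = -1/4*6 = -3/2 ≈ -1.5000)
r = 4 (r = 4*1 = 4)
J = -15 (J = -3*5 = -15)
r*X(w, J) = 4*(-3/2/(-15)) = 4*(-3/2*(-1/15)) = 4*(1/10) = 2/5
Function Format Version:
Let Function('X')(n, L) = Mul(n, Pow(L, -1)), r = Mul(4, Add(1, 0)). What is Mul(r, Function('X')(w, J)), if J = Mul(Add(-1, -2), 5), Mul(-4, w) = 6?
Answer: Rational(2, 5) ≈ 0.40000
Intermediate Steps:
w = Rational(-3, 2) (w = Mul(Rational(-1, 4), 6) = Rational(-3, 2) ≈ -1.5000)
r = 4 (r = Mul(4, 1) = 4)
J = -15 (J = Mul(-3, 5) = -15)
Mul(r, Function('X')(w, J)) = Mul(4, Mul(Rational(-3, 2), Pow(-15, -1))) = Mul(4, Mul(Rational(-3, 2), Rational(-1, 15))) = Mul(4, Rational(1, 10)) = Rational(2, 5)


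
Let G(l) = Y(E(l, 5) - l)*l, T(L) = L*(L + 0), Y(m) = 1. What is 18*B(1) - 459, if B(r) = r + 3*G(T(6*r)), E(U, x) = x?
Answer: 1503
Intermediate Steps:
T(L) = L² (T(L) = L*L = L²)
G(l) = l (G(l) = 1*l = l)
B(r) = r + 108*r² (B(r) = r + 3*(6*r)² = r + 3*(36*r²) = r + 108*r²)
18*B(1) - 459 = 18*(1*(1 + 108*1)) - 459 = 18*(1*(1 + 108)) - 459 = 18*(1*109) - 459 = 18*109 - 459 = 1962 - 459 = 1503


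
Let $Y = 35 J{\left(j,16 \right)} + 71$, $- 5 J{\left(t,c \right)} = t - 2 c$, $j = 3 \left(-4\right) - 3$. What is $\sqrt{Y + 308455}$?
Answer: $\sqrt{308855} \approx 555.75$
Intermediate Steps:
$j = -15$ ($j = -12 - 3 = -15$)
$J{\left(t,c \right)} = - \frac{t}{5} + \frac{2 c}{5}$ ($J{\left(t,c \right)} = - \frac{t - 2 c}{5} = - \frac{t}{5} + \frac{2 c}{5}$)
$Y = 400$ ($Y = 35 \left(\left(- \frac{1}{5}\right) \left(-15\right) + \frac{2}{5} \cdot 16\right) + 71 = 35 \left(3 + \frac{32}{5}\right) + 71 = 35 \cdot \frac{47}{5} + 71 = 329 + 71 = 400$)
$\sqrt{Y + 308455} = \sqrt{400 + 308455} = \sqrt{308855}$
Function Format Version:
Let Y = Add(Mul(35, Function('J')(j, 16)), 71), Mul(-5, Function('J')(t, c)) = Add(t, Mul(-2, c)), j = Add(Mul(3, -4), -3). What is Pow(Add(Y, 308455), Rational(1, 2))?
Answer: Pow(308855, Rational(1, 2)) ≈ 555.75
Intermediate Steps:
j = -15 (j = Add(-12, -3) = -15)
Function('J')(t, c) = Add(Mul(Rational(-1, 5), t), Mul(Rational(2, 5), c)) (Function('J')(t, c) = Mul(Rational(-1, 5), Add(t, Mul(-2, c))) = Add(Mul(Rational(-1, 5), t), Mul(Rational(2, 5), c)))
Y = 400 (Y = Add(Mul(35, Add(Mul(Rational(-1, 5), -15), Mul(Rational(2, 5), 16))), 71) = Add(Mul(35, Add(3, Rational(32, 5))), 71) = Add(Mul(35, Rational(47, 5)), 71) = Add(329, 71) = 400)
Pow(Add(Y, 308455), Rational(1, 2)) = Pow(Add(400, 308455), Rational(1, 2)) = Pow(308855, Rational(1, 2))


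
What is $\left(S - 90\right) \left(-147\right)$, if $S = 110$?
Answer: $-2940$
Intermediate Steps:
$\left(S - 90\right) \left(-147\right) = \left(110 - 90\right) \left(-147\right) = 20 \left(-147\right) = -2940$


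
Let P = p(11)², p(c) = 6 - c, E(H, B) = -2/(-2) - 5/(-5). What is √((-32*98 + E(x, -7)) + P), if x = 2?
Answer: I*√3109 ≈ 55.758*I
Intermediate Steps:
E(H, B) = 2 (E(H, B) = -2*(-½) - 5*(-⅕) = 1 + 1 = 2)
P = 25 (P = (6 - 1*11)² = (6 - 11)² = (-5)² = 25)
√((-32*98 + E(x, -7)) + P) = √((-32*98 + 2) + 25) = √((-3136 + 2) + 25) = √(-3134 + 25) = √(-3109) = I*√3109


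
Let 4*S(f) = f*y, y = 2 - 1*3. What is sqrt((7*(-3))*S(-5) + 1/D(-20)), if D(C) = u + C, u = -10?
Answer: I*sqrt(23655)/30 ≈ 5.1267*I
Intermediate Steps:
y = -1 (y = 2 - 3 = -1)
S(f) = -f/4 (S(f) = (f*(-1))/4 = (-f)/4 = -f/4)
D(C) = -10 + C
sqrt((7*(-3))*S(-5) + 1/D(-20)) = sqrt((7*(-3))*(-1/4*(-5)) + 1/(-10 - 20)) = sqrt(-21*5/4 + 1/(-30)) = sqrt(-105/4 - 1/30) = sqrt(-1577/60) = I*sqrt(23655)/30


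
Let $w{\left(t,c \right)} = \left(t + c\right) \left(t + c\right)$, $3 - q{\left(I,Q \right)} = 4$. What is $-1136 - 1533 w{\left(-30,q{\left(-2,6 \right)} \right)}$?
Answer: $-1474349$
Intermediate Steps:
$q{\left(I,Q \right)} = -1$ ($q{\left(I,Q \right)} = 3 - 4 = -1$)
$w{\left(t,c \right)} = \left(c + t\right)^{2}$ ($w{\left(t,c \right)} = \left(c + t\right) \left(c + t\right) = \left(c + t\right)^{2}$)
$-1136 - 1533 w{\left(-30,q{\left(-2,6 \right)} \right)} = -1136 - 1533 \left(-1 - 30\right)^{2} = -1136 - 1533 \left(-31\right)^{2} = -1136 - 1473213 = -1474349$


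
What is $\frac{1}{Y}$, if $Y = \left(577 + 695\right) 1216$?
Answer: $\frac{1}{1546752} \approx 6.4652 \cdot 10^{-7}$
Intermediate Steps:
$Y = 1546752$ ($Y = 1272 \cdot 1216 = 1546752$)
$\frac{1}{Y} = \frac{1}{1546752}$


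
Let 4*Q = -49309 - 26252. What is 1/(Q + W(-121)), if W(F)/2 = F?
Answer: -4/76529 ≈ -5.2268e-5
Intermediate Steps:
W(F) = 2*F
Q = -75561/4 (Q = (-49309 - 26252)/4 = (¼)*(-75561) = -75561/4 ≈ -18890.)
1/(Q + W(-121)) = 1/(-75561/4 + 2*(-121)) = 1/(-75561/4 - 242) = 1/(-76529/4) = -4/76529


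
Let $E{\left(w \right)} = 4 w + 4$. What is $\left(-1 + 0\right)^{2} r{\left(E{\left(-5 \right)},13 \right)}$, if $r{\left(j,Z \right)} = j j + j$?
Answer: $240$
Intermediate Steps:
$E{\left(w \right)} = 4 + 4 w$
$r{\left(j,Z \right)} = j + j^{2}$ ($r{\left(j,Z \right)} = j^{2} + j = j + j^{2}$)
$\left(-1 + 0\right)^{2} r{\left(E{\left(-5 \right)},13 \right)} = \left(-1 + 0\right)^{2} \left(4 + 4 \left(-5\right)\right) \left(1 + \left(4 + 4 \left(-5\right)\right)\right) = \left(-1\right)^{2} \left(4 - 20\right) \left(1 + \left(4 - 20\right)\right) = 1 \left(- 16 \left(1 - 16\right)\right) = 1 \left(\left(-16\right) \left(-15\right)\right) = 1 \cdot 240 = 240$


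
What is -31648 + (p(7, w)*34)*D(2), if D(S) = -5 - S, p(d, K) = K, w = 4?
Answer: -32600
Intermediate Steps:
-31648 + (p(7, w)*34)*D(2) = -31648 + (4*34)*(-5 - 1*2) = -31648 + 136*(-5 - 2) = -31648 + 136*(-7) = -31648 - 952 = -32600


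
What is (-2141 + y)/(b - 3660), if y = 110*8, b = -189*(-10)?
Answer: 1261/1770 ≈ 0.71243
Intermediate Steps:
b = 1890
y = 880
(-2141 + y)/(b - 3660) = (-2141 + 880)/(1890 - 3660) = -1261/(-1770) = -1261*(-1/1770) = 1261/1770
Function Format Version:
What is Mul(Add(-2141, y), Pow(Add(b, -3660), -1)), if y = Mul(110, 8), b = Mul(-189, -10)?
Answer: Rational(1261, 1770) ≈ 0.71243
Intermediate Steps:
b = 1890
y = 880
Mul(Add(-2141, y), Pow(Add(b, -3660), -1)) = Mul(Add(-2141, 880), Pow(Add(1890, -3660), -1)) = Mul(-1261, Pow(-1770, -1)) = Mul(-1261, Rational(-1, 1770)) = Rational(1261, 1770)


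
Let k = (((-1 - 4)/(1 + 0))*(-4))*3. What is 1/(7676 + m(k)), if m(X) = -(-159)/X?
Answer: 20/153573 ≈ 0.00013023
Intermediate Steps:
k = 60 (k = (-5/1*(-4))*3 = (-5*1*(-4))*3 = -5*(-4)*3 = 20*3 = 60)
m(X) = 159/X
1/(7676 + m(k)) = 1/(7676 + 159/60) = 1/(7676 + 159*(1/60)) = 1/(7676 + 53/20) = 1/(153573/20) = 20/153573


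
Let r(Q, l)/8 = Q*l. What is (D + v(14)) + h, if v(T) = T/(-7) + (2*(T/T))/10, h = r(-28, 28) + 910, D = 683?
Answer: -23404/5 ≈ -4680.8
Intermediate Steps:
r(Q, l) = 8*Q*l (r(Q, l) = 8*(Q*l) = 8*Q*l)
h = -5362 (h = 8*(-28)*28 + 910 = -6272 + 910 = -5362)
v(T) = ⅕ - T/7 (v(T) = T*(-⅐) + (2*1)*(⅒) = -T/7 + 2*(⅒) = -T/7 + ⅕ = ⅕ - T/7)
(D + v(14)) + h = (683 + (⅕ - ⅐*14)) - 5362 = (683 + (⅕ - 2)) - 5362 = (683 - 9/5) - 5362 = 3406/5 - 5362 = -23404/5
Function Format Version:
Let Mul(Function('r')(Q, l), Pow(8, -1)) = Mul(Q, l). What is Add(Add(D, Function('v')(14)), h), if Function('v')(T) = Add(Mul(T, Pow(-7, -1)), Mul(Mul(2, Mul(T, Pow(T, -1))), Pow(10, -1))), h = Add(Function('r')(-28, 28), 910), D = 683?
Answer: Rational(-23404, 5) ≈ -4680.8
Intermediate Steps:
Function('r')(Q, l) = Mul(8, Q, l) (Function('r')(Q, l) = Mul(8, Mul(Q, l)) = Mul(8, Q, l))
h = -5362 (h = Add(Mul(8, -28, 28), 910) = Add(-6272, 910) = -5362)
Function('v')(T) = Add(Rational(1, 5), Mul(Rational(-1, 7), T)) (Function('v')(T) = Add(Mul(T, Rational(-1, 7)), Mul(Mul(2, 1), Rational(1, 10))) = Add(Mul(Rational(-1, 7), T), Mul(2, Rational(1, 10))) = Add(Mul(Rational(-1, 7), T), Rational(1, 5)) = Add(Rational(1, 5), Mul(Rational(-1, 7), T)))
Add(Add(D, Function('v')(14)), h) = Add(Add(683, Add(Rational(1, 5), Mul(Rational(-1, 7), 14))), -5362) = Add(Add(683, Add(Rational(1, 5), -2)), -5362) = Add(Add(683, Rational(-9, 5)), -5362) = Add(Rational(3406, 5), -5362) = Rational(-23404, 5)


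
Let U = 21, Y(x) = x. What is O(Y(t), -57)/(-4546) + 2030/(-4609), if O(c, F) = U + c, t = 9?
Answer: -4683325/10476257 ≈ -0.44704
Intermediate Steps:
O(c, F) = 21 + c
O(Y(t), -57)/(-4546) + 2030/(-4609) = (21 + 9)/(-4546) + 2030/(-4609) = 30*(-1/4546) + 2030*(-1/4609) = -15/2273 - 2030/4609 = -4683325/10476257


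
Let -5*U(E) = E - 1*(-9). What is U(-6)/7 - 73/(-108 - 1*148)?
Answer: 1787/8960 ≈ 0.19944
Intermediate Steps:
U(E) = -9/5 - E/5 (U(E) = -(E - 1*(-9))/5 = -(E + 9)/5 = -(9 + E)/5 = -9/5 - E/5)
U(-6)/7 - 73/(-108 - 1*148) = (-9/5 - ⅕*(-6))/7 - 73/(-108 - 1*148) = (-9/5 + 6/5)*(⅐) - 73/(-108 - 148) = -⅗*⅐ - 73/(-256) = -3/35 - 73*(-1/256) = -3/35 + 73/256 = 1787/8960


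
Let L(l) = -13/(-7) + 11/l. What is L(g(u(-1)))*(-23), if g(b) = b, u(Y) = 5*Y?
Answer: 276/35 ≈ 7.8857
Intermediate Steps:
L(l) = 13/7 + 11/l (L(l) = -13*(-⅐) + 11/l = 13/7 + 11/l)
L(g(u(-1)))*(-23) = (13/7 + 11/((5*(-1))))*(-23) = (13/7 + 11/(-5))*(-23) = (13/7 + 11*(-⅕))*(-23) = (13/7 - 11/5)*(-23) = -12/35*(-23) = 276/35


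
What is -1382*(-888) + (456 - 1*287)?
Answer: 1227385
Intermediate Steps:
-1382*(-888) + (456 - 1*287) = 1227216 + (456 - 287) = 1227216 + 169 = 1227385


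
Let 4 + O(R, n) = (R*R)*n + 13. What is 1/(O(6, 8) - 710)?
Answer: -1/413 ≈ -0.0024213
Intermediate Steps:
O(R, n) = 9 + n*R² (O(R, n) = -4 + ((R*R)*n + 13) = -4 + (R²*n + 13) = -4 + (n*R² + 13) = -4 + (13 + n*R²) = 9 + n*R²)
1/(O(6, 8) - 710) = 1/((9 + 8*6²) - 710) = 1/((9 + 8*36) - 710) = 1/((9 + 288) - 710) = 1/(297 - 710) = 1/(-413) = -1/413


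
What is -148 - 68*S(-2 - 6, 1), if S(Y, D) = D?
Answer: -216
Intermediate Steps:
-148 - 68*S(-2 - 6, 1) = -148 - 68*1 = -148 - 68 = -216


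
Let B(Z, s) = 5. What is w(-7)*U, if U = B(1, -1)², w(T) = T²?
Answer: 1225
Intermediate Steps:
U = 25 (U = 5² = 25)
w(-7)*U = (-7)²*25 = 49*25 = 1225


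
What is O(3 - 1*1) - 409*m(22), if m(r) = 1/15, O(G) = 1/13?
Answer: -5302/195 ≈ -27.190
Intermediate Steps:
O(G) = 1/13
m(r) = 1/15
O(3 - 1*1) - 409*m(22) = 1/13 - 409*1/15 = 1/13 - 409/15 = -5302/195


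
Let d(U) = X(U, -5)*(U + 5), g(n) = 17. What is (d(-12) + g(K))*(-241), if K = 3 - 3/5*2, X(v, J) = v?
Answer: -24341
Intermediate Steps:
K = 9/5 (K = 3 - 3*1/5*2 = 3 - 3/5*2 = 3 - 6/5 = 9/5 ≈ 1.8000)
d(U) = U*(5 + U) (d(U) = U*(U + 5) = U*(5 + U))
(d(-12) + g(K))*(-241) = (-12*(5 - 12) + 17)*(-241) = (-12*(-7) + 17)*(-241) = (84 + 17)*(-241) = 101*(-241) = -24341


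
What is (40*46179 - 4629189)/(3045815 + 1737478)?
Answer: -927343/1594431 ≈ -0.58161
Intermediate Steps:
(40*46179 - 4629189)/(3045815 + 1737478) = (1847160 - 4629189)/4783293 = -2782029*1/4783293 = -927343/1594431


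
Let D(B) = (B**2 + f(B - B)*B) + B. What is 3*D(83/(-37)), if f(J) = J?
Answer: 11454/1369 ≈ 8.3667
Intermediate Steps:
D(B) = B + B**2 (D(B) = (B**2 + (B - B)*B) + B = (B**2 + 0*B) + B = (B**2 + 0) + B = B**2 + B = B + B**2)
3*D(83/(-37)) = 3*((83/(-37))*(1 + 83/(-37))) = 3*((83*(-1/37))*(1 + 83*(-1/37))) = 3*(-83*(1 - 83/37)/37) = 3*(-83/37*(-46/37)) = 3*(3818/1369) = 11454/1369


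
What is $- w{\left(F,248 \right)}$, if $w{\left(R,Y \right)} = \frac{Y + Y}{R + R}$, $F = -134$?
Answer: $\frac{124}{67} \approx 1.8507$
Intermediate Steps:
$w{\left(R,Y \right)} = \frac{Y}{R}$ ($w{\left(R,Y \right)} = \frac{2 Y}{2 R} = 2 Y \frac{1}{2 R} = \frac{Y}{R}$)
$- w{\left(F,248 \right)} = - \frac{248}{-134} = - \frac{248 \left(-1\right)}{134} = \left(-1\right) \left(- \frac{124}{67}\right) = \frac{124}{67}$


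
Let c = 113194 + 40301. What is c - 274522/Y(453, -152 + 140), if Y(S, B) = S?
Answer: 69258713/453 ≈ 1.5289e+5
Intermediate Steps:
c = 153495
c - 274522/Y(453, -152 + 140) = 153495 - 274522/453 = 69258713/453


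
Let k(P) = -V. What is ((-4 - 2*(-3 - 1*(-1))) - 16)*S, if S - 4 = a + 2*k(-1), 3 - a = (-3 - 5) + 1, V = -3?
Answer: -320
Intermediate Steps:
a = 10 (a = 3 - ((-3 - 5) + 1) = 3 - (-8 + 1) = 3 - 1*(-7) = 3 + 7 = 10)
k(P) = 3 (k(P) = -1*(-3) = 3)
S = 20 (S = 4 + (10 + 2*3) = 4 + (10 + 6) = 4 + 16 = 20)
((-4 - 2*(-3 - 1*(-1))) - 16)*S = ((-4 - 2*(-3 - 1*(-1))) - 16)*20 = ((-4 - 2*(-3 + 1)) - 16)*20 = ((-4 - 2*(-2)) - 16)*20 = ((-4 + 4) - 16)*20 = (0 - 16)*20 = -16*20 = -320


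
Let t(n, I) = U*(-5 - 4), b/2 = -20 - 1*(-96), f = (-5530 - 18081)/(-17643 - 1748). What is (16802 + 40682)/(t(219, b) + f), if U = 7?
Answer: -79619446/85573 ≈ -930.43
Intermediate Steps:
f = 23611/19391 (f = -23611/(-19391) = -23611*(-1/19391) = 23611/19391 ≈ 1.2176)
b = 152 (b = 2*(-20 - 1*(-96)) = 2*(-20 + 96) = 2*76 = 152)
t(n, I) = -63 (t(n, I) = 7*(-5 - 4) = 7*(-9) = -63)
(16802 + 40682)/(t(219, b) + f) = (16802 + 40682)/(-63 + 23611/19391) = 57484/(-1198022/19391) = 57484*(-19391/1198022) = -79619446/85573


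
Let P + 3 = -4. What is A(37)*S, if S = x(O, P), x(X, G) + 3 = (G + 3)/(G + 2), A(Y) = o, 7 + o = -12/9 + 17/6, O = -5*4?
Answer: 121/10 ≈ 12.100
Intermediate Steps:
P = -7 (P = -3 - 4 = -7)
O = -20
o = -11/2 (o = -7 + (-12/9 + 17/6) = -7 + (-12*⅑ + 17*(⅙)) = -7 + (-4/3 + 17/6) = -7 + 3/2 = -11/2 ≈ -5.5000)
A(Y) = -11/2
x(X, G) = -3 + (3 + G)/(2 + G) (x(X, G) = -3 + (G + 3)/(G + 2) = -3 + (3 + G)/(2 + G))
S = -11/5 (S = (-3 - 2*(-7))/(2 - 7) = (-3 + 14)/(-5) = -⅕*11 = -11/5 ≈ -2.2000)
A(37)*S = -11/2*(-11/5) = 121/10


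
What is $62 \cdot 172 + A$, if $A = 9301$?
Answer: $19965$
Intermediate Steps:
$62 \cdot 172 + A = 62 \cdot 172 + 9301 = 10664 + 9301 = 19965$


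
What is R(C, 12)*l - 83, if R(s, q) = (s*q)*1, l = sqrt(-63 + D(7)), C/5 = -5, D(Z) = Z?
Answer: -83 - 600*I*sqrt(14) ≈ -83.0 - 2245.0*I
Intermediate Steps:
C = -25 (C = 5*(-5) = -25)
l = 2*I*sqrt(14) (l = sqrt(-63 + 7) = sqrt(-56) = 2*I*sqrt(14) ≈ 7.4833*I)
R(s, q) = q*s (R(s, q) = (q*s)*1 = q*s)
R(C, 12)*l - 83 = (12*(-25))*(2*I*sqrt(14)) - 83 = -600*I*sqrt(14) - 83 = -83 - 600*I*sqrt(14)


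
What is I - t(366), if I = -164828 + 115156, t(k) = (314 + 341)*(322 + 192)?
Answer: -386342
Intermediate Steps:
t(k) = 336670 (t(k) = 655*514 = 336670)
I = -49672
I - t(366) = -49672 - 1*336670 = -49672 - 336670 = -386342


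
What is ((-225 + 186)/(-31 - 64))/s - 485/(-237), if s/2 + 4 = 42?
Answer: 3510943/1711140 ≈ 2.0518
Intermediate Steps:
s = 76 (s = -8 + 2*42 = -8 + 84 = 76)
((-225 + 186)/(-31 - 64))/s - 485/(-237) = ((-225 + 186)/(-31 - 64))/76 - 485/(-237) = -39/(-95)*(1/76) - 485*(-1/237) = -39*(-1/95)*(1/76) + 485/237 = (39/95)*(1/76) + 485/237 = 39/7220 + 485/237 = 3510943/1711140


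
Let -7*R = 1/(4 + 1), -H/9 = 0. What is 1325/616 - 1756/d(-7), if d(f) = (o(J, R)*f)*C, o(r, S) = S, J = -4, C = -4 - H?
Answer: 1353445/616 ≈ 2197.2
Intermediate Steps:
H = 0 (H = -9*0 = 0)
R = -1/35 (R = -1/(7*(4 + 1)) = -⅐/5 = -⅐*⅕ = -1/35 ≈ -0.028571)
C = -4 (C = -4 - 1*0 = -4 + 0 = -4)
d(f) = 4*f/35 (d(f) = -f/35*(-4) = 4*f/35)
1325/616 - 1756/d(-7) = 1325/616 - 1756/((4/35)*(-7)) = 1325*(1/616) - 1756/(-⅘) = 1325/616 - 1756*(-5/4) = 1325/616 + 2195 = 1353445/616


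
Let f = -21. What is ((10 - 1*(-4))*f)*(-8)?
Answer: 2352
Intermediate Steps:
((10 - 1*(-4))*f)*(-8) = ((10 - 1*(-4))*(-21))*(-8) = ((10 + 4)*(-21))*(-8) = (14*(-21))*(-8) = -294*(-8) = 2352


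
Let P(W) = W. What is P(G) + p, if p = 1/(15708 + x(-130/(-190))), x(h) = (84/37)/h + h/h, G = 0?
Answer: 481/7557625 ≈ 6.3644e-5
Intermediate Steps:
x(h) = 1 + 84/(37*h) (x(h) = (84*(1/37))/h + 1 = 84/(37*h) + 1 = 1 + 84/(37*h))
p = 481/7557625 (p = 1/(15708 + (84/37 - 130/(-190))/((-130/(-190)))) = 1/(15708 + (84/37 - 130*(-1/190))/((-130*(-1/190)))) = 1/(15708 + (84/37 + 13/19)/(13/19)) = 1/(15708 + (19/13)*(2077/703)) = 1/(15708 + 2077/481) = 1/(7557625/481) = 481/7557625 ≈ 6.3644e-5)
P(G) + p = 0 + 481/7557625 = 481/7557625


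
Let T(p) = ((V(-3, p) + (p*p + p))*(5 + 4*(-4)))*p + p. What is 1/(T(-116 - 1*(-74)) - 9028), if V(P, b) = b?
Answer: 1/767090 ≈ 1.3036e-6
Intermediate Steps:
T(p) = p + p*(-22*p - 11*p²) (T(p) = ((p + (p*p + p))*(5 + 4*(-4)))*p + p = ((p + (p² + p))*(5 - 16))*p + p = ((p + (p + p²))*(-11))*p + p = ((p² + 2*p)*(-11))*p + p = (-22*p - 11*p²)*p + p = p*(-22*p - 11*p²) + p = p + p*(-22*p - 11*p²))
1/(T(-116 - 1*(-74)) - 9028) = 1/((-116 - 1*(-74))*(1 - 22*(-116 - 1*(-74)) - 11*(-116 - 1*(-74))²) - 9028) = 1/((-116 + 74)*(1 - 22*(-116 + 74) - 11*(-116 + 74)²) - 9028) = 1/(-42*(1 - 22*(-42) - 11*(-42)²) - 9028) = 1/(-42*(1 + 924 - 11*1764) - 9028) = 1/(-42*(1 + 924 - 19404) - 9028) = 1/(-42*(-18479) - 9028) = 1/(776118 - 9028) = 1/767090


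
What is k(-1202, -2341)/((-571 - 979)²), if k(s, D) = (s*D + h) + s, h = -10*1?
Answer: 281267/240250 ≈ 1.1707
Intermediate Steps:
h = -10
k(s, D) = -10 + s + D*s (k(s, D) = (s*D - 10) + s = (D*s - 10) + s = (-10 + D*s) + s = -10 + s + D*s)
k(-1202, -2341)/((-571 - 979)²) = (-10 - 1202 - 2341*(-1202))/((-571 - 979)²) = (-10 - 1202 + 2813882)/((-1550)²) = 2812670/2402500 = 2812670*(1/2402500) = 281267/240250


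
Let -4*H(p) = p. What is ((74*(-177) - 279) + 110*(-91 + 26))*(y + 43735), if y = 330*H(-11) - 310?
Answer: -1820026455/2 ≈ -9.1001e+8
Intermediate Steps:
H(p) = -p/4
y = 1195/2 (y = 330*(-¼*(-11)) - 310 = 330*(11/4) - 310 = 1815/2 - 310 = 1195/2 ≈ 597.50)
((74*(-177) - 279) + 110*(-91 + 26))*(y + 43735) = ((74*(-177) - 279) + 110*(-91 + 26))*(1195/2 + 43735) = ((-13098 - 279) + 110*(-65))*(88665/2) = (-13377 - 7150)*(88665/2) = -20527*88665/2 = -1820026455/2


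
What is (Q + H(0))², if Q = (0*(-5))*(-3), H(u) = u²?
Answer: 0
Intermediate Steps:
Q = 0 (Q = 0*(-3) = 0)
(Q + H(0))² = (0 + 0²)² = (0 + 0)² = 0² = 0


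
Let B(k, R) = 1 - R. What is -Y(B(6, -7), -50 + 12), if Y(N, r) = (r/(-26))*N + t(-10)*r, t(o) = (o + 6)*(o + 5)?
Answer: 9728/13 ≈ 748.31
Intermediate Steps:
t(o) = (5 + o)*(6 + o) (t(o) = (6 + o)*(5 + o) = (5 + o)*(6 + o))
Y(N, r) = 20*r - N*r/26 (Y(N, r) = (r/(-26))*N + (30 + (-10)² + 11*(-10))*r = (r*(-1/26))*N + (30 + 100 - 110)*r = (-r/26)*N + 20*r = -N*r/26 + 20*r = 20*r - N*r/26)
-Y(B(6, -7), -50 + 12) = -(-50 + 12)*(520 - (1 - 1*(-7)))/26 = -(-38)*(520 - (1 + 7))/26 = -(-38)*(520 - 1*8)/26 = -(-38)*(520 - 8)/26 = -(-38)*512/26 = -1*(-9728/13) = 9728/13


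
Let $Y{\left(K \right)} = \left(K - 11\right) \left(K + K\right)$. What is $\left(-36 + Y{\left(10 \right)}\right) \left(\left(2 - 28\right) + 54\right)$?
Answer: $-1568$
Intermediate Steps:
$Y{\left(K \right)} = 2 K \left(-11 + K\right)$ ($Y{\left(K \right)} = \left(-11 + K\right) 2 K = 2 K \left(-11 + K\right)$)
$\left(-36 + Y{\left(10 \right)}\right) \left(\left(2 - 28\right) + 54\right) = \left(-36 + 2 \cdot 10 \left(-11 + 10\right)\right) \left(\left(2 - 28\right) + 54\right) = \left(-36 + 2 \cdot 10 \left(-1\right)\right) \left(-26 + 54\right) = \left(-36 - 20\right) 28 = \left(-56\right) 28 = -1568$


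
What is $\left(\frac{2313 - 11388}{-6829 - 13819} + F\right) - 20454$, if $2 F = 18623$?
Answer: $- \frac{230061265}{20648} \approx -11142.0$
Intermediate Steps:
$F = \frac{18623}{2}$ ($F = \frac{1}{2} \cdot 18623 = \frac{18623}{2} \approx 9311.5$)
$\left(\frac{2313 - 11388}{-6829 - 13819} + F\right) - 20454 = \left(\frac{2313 - 11388}{-6829 - 13819} + \frac{18623}{2}\right) - 20454 = \left(- \frac{9075}{-20648} + \frac{18623}{2}\right) - 20454 = \left(\left(-9075\right) \left(- \frac{1}{20648}\right) + \frac{18623}{2}\right) - 20454 = \left(\frac{9075}{20648} + \frac{18623}{2}\right) - 20454 = \frac{192272927}{20648} - 20454 = - \frac{230061265}{20648}$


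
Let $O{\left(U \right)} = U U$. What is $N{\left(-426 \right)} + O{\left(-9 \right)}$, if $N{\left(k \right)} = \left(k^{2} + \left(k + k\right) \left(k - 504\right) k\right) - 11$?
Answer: $-337363814$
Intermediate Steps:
$O{\left(U \right)} = U^{2}$
$N{\left(k \right)} = -11 + k^{2} + 2 k^{2} \left(-504 + k\right)$ ($N{\left(k \right)} = \left(k^{2} + 2 k \left(-504 + k\right) k\right) - 11 = \left(k^{2} + 2 k^{2} \left(-504 + k\right)\right) - 11 = -11 + k^{2} + 2 k^{2} \left(-504 + k\right)$)
$N{\left(-426 \right)} + O{\left(-9 \right)} = \left(-11 - 1007 \left(-426\right)^{2} + 2 \left(-426\right)^{3}\right) + \left(-9\right)^{2} = \left(-11 - 182746332 + 2 \left(-77308776\right)\right) + 81 = \left(-11 - 182746332 - 154617552\right) + 81 = -337363895 + 81 = -337363814$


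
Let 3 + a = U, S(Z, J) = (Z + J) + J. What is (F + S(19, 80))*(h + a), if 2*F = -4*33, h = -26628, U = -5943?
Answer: -3680862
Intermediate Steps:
S(Z, J) = Z + 2*J (S(Z, J) = (J + Z) + J = Z + 2*J)
a = -5946 (a = -3 - 5943 = -5946)
F = -66 (F = (-4*33)/2 = (1/2)*(-132) = -66)
(F + S(19, 80))*(h + a) = (-66 + (19 + 2*80))*(-26628 - 5946) = (-66 + (19 + 160))*(-32574) = (-66 + 179)*(-32574) = 113*(-32574) = -3680862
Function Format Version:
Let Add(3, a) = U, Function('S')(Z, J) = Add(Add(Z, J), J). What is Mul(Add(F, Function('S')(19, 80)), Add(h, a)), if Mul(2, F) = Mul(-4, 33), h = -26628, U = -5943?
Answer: -3680862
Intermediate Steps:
Function('S')(Z, J) = Add(Z, Mul(2, J)) (Function('S')(Z, J) = Add(Add(J, Z), J) = Add(Z, Mul(2, J)))
a = -5946 (a = Add(-3, -5943) = -5946)
F = -66 (F = Mul(Rational(1, 2), Mul(-4, 33)) = Mul(Rational(1, 2), -132) = -66)
Mul(Add(F, Function('S')(19, 80)), Add(h, a)) = Mul(Add(-66, Add(19, Mul(2, 80))), Add(-26628, -5946)) = Mul(Add(-66, Add(19, 160)), -32574) = Mul(Add(-66, 179), -32574) = Mul(113, -32574) = -3680862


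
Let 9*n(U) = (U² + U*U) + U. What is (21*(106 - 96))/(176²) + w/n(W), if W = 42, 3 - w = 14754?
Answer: -342632757/9215360 ≈ -37.181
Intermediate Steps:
w = -14751 (w = 3 - 1*14754 = 3 - 14754 = -14751)
n(U) = U/9 + 2*U²/9 (n(U) = ((U² + U*U) + U)/9 = ((U² + U²) + U)/9 = (2*U² + U)/9 = (U + 2*U²)/9 = U/9 + 2*U²/9)
(21*(106 - 96))/(176²) + w/n(W) = (21*(106 - 96))/(176²) - 14751*3/(14*(1 + 2*42)) = (21*10)/30976 - 14751*3/(14*(1 + 84)) = 210*(1/30976) - 14751/((⅑)*42*85) = 105/15488 - 14751/1190/3 = 105/15488 - 14751*3/1190 = 105/15488 - 44253/1190 = -342632757/9215360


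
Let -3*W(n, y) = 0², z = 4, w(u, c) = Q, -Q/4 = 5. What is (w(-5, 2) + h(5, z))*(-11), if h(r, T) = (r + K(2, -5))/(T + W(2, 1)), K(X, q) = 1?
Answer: 407/2 ≈ 203.50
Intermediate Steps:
Q = -20 (Q = -4*5 = -20)
w(u, c) = -20
W(n, y) = 0 (W(n, y) = -⅓*0² = -⅓*0 = 0)
h(r, T) = (1 + r)/T (h(r, T) = (r + 1)/(T + 0) = (1 + r)/T)
(w(-5, 2) + h(5, z))*(-11) = (-20 + (1 + 5)/4)*(-11) = (-20 + (¼)*6)*(-11) = (-20 + 3/2)*(-11) = -37/2*(-11) = 407/2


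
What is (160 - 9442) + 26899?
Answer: 17617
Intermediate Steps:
(160 - 9442) + 26899 = -9282 + 26899 = 17617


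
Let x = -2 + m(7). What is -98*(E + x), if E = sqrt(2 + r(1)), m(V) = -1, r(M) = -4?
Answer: 294 - 98*I*sqrt(2) ≈ 294.0 - 138.59*I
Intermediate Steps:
E = I*sqrt(2) (E = sqrt(2 - 4) = sqrt(-2) = I*sqrt(2) ≈ 1.4142*I)
x = -3 (x = -2 - 1 = -3)
-98*(E + x) = -98*(I*sqrt(2) - 3) = -98*(-3 + I*sqrt(2)) = 294 - 98*I*sqrt(2)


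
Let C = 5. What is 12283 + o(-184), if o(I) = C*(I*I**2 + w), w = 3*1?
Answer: -31135222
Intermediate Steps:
w = 3
o(I) = 15 + 5*I**3 (o(I) = 5*(I*I**2 + 3) = 5*(I**3 + 3) = 5*(3 + I**3) = 15 + 5*I**3)
12283 + o(-184) = 12283 + (15 + 5*(-184)**3) = 12283 + (15 + 5*(-6229504)) = 12283 + (15 - 31147520) = 12283 - 31147505 = -31135222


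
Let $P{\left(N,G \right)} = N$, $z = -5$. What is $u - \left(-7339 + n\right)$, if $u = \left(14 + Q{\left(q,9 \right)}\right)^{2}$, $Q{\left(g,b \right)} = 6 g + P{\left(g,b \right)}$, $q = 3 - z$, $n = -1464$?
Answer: $13703$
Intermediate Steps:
$q = 8$ ($q = 3 - -5 = 3 + 5 = 8$)
$Q{\left(g,b \right)} = 7 g$ ($Q{\left(g,b \right)} = 6 g + g = 7 g$)
$u = 4900$ ($u = \left(14 + 7 \cdot 8\right)^{2} = \left(14 + 56\right)^{2} = 70^{2} = 4900$)
$u - \left(-7339 + n\right) = 4900 - \left(-7339 - 1464\right) = 4900 - -8803 = 4900 + 8803 = 13703$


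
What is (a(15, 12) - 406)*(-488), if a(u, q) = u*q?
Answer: 110288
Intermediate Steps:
a(u, q) = q*u
(a(15, 12) - 406)*(-488) = (12*15 - 406)*(-488) = (180 - 406)*(-488) = -226*(-488) = 110288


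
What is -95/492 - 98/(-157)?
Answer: 33301/77244 ≈ 0.43111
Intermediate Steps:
-95/492 - 98/(-157) = -95*1/492 - 98*(-1/157) = -95/492 + 98/157 = 33301/77244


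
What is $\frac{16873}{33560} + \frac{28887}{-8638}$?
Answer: $- \frac{411849373}{144945640} \approx -2.8414$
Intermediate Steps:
$\frac{16873}{33560} + \frac{28887}{-8638} = 16873 \cdot \frac{1}{33560} + 28887 \left(- \frac{1}{8638}\right) = \frac{16873}{33560} - \frac{28887}{8638} = - \frac{411849373}{144945640}$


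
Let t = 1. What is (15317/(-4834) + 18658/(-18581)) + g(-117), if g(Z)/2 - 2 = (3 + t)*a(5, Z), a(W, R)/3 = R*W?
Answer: -1261096093893/89820554 ≈ -14040.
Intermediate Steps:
a(W, R) = 3*R*W (a(W, R) = 3*(R*W) = 3*R*W)
g(Z) = 4 + 120*Z (g(Z) = 4 + 2*((3 + 1)*(3*Z*5)) = 4 + 2*(4*(15*Z)) = 4 + 2*(60*Z) = 4 + 120*Z)
(15317/(-4834) + 18658/(-18581)) + g(-117) = (15317/(-4834) + 18658/(-18581)) + (4 + 120*(-117)) = (15317*(-1/4834) + 18658*(-1/18581)) + (4 - 14040) = (-15317/4834 - 18658/18581) - 14036 = -374797949/89820554 - 14036 = -1261096093893/89820554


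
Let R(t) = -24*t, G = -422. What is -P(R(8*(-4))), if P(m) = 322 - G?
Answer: -744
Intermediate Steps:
P(m) = 744 (P(m) = 322 - 1*(-422) = 322 + 422 = 744)
-P(R(8*(-4))) = -1*744 = -744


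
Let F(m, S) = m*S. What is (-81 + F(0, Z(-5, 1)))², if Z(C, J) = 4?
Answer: 6561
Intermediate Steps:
F(m, S) = S*m
(-81 + F(0, Z(-5, 1)))² = (-81 + 4*0)² = (-81 + 0)² = (-81)² = 6561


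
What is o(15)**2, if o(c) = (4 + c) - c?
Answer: 16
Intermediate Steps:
o(c) = 4
o(15)**2 = 4**2 = 16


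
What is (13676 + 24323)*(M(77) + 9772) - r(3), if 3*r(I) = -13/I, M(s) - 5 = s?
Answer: 3369979327/9 ≈ 3.7444e+8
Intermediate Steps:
M(s) = 5 + s
r(I) = -13/(3*I) (r(I) = (-13/I)/3 = -13/(3*I))
(13676 + 24323)*(M(77) + 9772) - r(3) = (13676 + 24323)*((5 + 77) + 9772) - (-13)/(3*3) = 37999*(82 + 9772) - (-13)/(3*3) = 37999*9854 - 1*(-13/9) = 374442146 + 13/9 = 3369979327/9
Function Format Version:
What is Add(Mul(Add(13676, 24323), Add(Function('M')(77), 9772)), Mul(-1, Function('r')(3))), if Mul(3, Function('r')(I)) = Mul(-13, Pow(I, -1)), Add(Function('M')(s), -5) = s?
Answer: Rational(3369979327, 9) ≈ 3.7444e+8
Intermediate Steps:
Function('M')(s) = Add(5, s)
Function('r')(I) = Mul(Rational(-13, 3), Pow(I, -1)) (Function('r')(I) = Mul(Rational(1, 3), Mul(-13, Pow(I, -1))) = Mul(Rational(-13, 3), Pow(I, -1)))
Add(Mul(Add(13676, 24323), Add(Function('M')(77), 9772)), Mul(-1, Function('r')(3))) = Add(Mul(Add(13676, 24323), Add(Add(5, 77), 9772)), Mul(-1, Mul(Rational(-13, 3), Pow(3, -1)))) = Add(Mul(37999, Add(82, 9772)), Mul(-1, Mul(Rational(-13, 3), Rational(1, 3)))) = Add(Mul(37999, 9854), Mul(-1, Rational(-13, 9))) = Add(374442146, Rational(13, 9)) = Rational(3369979327, 9)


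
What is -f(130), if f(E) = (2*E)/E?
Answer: -2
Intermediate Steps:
f(E) = 2
-f(130) = -1*2 = -2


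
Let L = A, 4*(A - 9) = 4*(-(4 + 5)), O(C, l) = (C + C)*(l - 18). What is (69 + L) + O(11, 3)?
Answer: -261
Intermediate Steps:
O(C, l) = 2*C*(-18 + l) (O(C, l) = (2*C)*(-18 + l) = 2*C*(-18 + l))
A = 0 (A = 9 + (4*(-(4 + 5)))/4 = 9 + (4*(-1*9))/4 = 9 + (4*(-9))/4 = 9 + (¼)*(-36) = 9 - 9 = 0)
L = 0
(69 + L) + O(11, 3) = (69 + 0) + 2*11*(-18 + 3) = 69 + 2*11*(-15) = 69 - 330 = -261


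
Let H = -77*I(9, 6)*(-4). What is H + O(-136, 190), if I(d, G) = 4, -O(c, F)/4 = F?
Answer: 472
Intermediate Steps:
O(c, F) = -4*F
H = 1232 (H = -77*4*(-4) = -308*(-4) = 1232)
H + O(-136, 190) = 1232 - 4*190 = 1232 - 760 = 472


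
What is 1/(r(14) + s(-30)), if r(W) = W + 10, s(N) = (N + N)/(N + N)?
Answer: 1/25 ≈ 0.040000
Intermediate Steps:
s(N) = 1 (s(N) = (2*N)/((2*N)) = (2*N)*(1/(2*N)) = 1)
r(W) = 10 + W
1/(r(14) + s(-30)) = 1/((10 + 14) + 1) = 1/(24 + 1) = 1/25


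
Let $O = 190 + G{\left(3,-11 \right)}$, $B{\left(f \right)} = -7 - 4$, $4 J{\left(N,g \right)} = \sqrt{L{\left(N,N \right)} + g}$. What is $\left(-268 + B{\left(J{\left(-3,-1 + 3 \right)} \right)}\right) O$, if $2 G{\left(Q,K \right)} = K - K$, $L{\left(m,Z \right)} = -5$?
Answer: $-53010$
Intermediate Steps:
$J{\left(N,g \right)} = \frac{\sqrt{-5 + g}}{4}$
$B{\left(f \right)} = -11$ ($B{\left(f \right)} = -7 - 4 = -11$)
$G{\left(Q,K \right)} = 0$ ($G{\left(Q,K \right)} = \frac{K - K}{2} = \frac{1}{2} \cdot 0 = 0$)
$O = 190$ ($O = 190 + 0 = 190$)
$\left(-268 + B{\left(J{\left(-3,-1 + 3 \right)} \right)}\right) O = \left(-268 - 11\right) 190 = \left(-279\right) 190 = -53010$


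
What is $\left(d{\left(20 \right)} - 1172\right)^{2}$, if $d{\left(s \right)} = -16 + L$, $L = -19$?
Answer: $1456849$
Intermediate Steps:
$d{\left(s \right)} = -35$ ($d{\left(s \right)} = -16 - 19 = -35$)
$\left(d{\left(20 \right)} - 1172\right)^{2} = \left(-35 - 1172\right)^{2} = \left(-1207\right)^{2} = 1456849$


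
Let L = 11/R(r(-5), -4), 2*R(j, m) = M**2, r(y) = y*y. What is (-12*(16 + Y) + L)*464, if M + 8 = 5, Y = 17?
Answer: -1643488/9 ≈ -1.8261e+5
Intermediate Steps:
M = -3 (M = -8 + 5 = -3)
r(y) = y**2
R(j, m) = 9/2 (R(j, m) = (1/2)*(-3)**2 = (1/2)*9 = 9/2)
L = 22/9 (L = 11/(9/2) = 11*(2/9) = 22/9 ≈ 2.4444)
(-12*(16 + Y) + L)*464 = (-12*(16 + 17) + 22/9)*464 = (-12*33 + 22/9)*464 = (-396 + 22/9)*464 = -3542/9*464 = -1643488/9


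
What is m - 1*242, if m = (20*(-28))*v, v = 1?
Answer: -802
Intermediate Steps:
m = -560 (m = (20*(-28))*1 = -560*1 = -560)
m - 1*242 = -560 - 1*242 = -560 - 242 = -802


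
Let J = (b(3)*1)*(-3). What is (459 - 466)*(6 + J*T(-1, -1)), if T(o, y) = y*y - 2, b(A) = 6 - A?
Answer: -105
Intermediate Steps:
T(o, y) = -2 + y² (T(o, y) = y² - 2 = -2 + y²)
J = -9 (J = ((6 - 1*3)*1)*(-3) = ((6 - 3)*1)*(-3) = (3*1)*(-3) = 3*(-3) = -9)
(459 - 466)*(6 + J*T(-1, -1)) = (459 - 466)*(6 - 9*(-2 + (-1)²)) = -7*(6 - 9*(-2 + 1)) = -7*(6 - 9*(-1)) = -7*(6 + 9) = -7*15 = -105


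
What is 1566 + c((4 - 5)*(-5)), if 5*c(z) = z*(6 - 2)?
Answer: 1570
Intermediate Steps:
c(z) = 4*z/5 (c(z) = (z*(6 - 2))/5 = (z*4)/5 = (4*z)/5 = 4*z/5)
1566 + c((4 - 5)*(-5)) = 1566 + 4*((4 - 5)*(-5))/5 = 1566 + 4*(-1*(-5))/5 = 1566 + (⅘)*5 = 1566 + 4 = 1570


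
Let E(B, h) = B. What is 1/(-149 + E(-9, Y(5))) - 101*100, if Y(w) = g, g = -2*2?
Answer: -1595801/158 ≈ -10100.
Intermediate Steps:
g = -4
Y(w) = -4
1/(-149 + E(-9, Y(5))) - 101*100 = 1/(-149 - 9) - 101*100 = 1/(-158) - 10100 = -1/158 - 10100 = -1595801/158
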